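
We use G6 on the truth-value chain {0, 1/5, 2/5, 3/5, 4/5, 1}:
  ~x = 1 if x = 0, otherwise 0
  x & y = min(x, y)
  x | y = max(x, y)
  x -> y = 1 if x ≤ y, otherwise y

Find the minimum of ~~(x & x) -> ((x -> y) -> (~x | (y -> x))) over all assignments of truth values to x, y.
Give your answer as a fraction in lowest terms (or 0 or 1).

Take x = 1/5, y = 2/5:
x & x = 1/5 & 1/5 = 1/5
~(x & x) = ~1/5 = 0
~~(x & x) = ~0 = 1
x -> y = 1/5 -> 2/5 = 1
~x = ~1/5 = 0
y -> x = 2/5 -> 1/5 = 1/5
~x | (y -> x) = 0 | 1/5 = 1/5
(x -> y) -> (~x | (y -> x)) = 1 -> 1/5 = 1/5
~~(x & x) -> ((x -> y) -> (~x | (y -> x))) = 1 -> 1/5 = 1/5
No assignment yields a value below 1/5, so this is the minimum.

1/5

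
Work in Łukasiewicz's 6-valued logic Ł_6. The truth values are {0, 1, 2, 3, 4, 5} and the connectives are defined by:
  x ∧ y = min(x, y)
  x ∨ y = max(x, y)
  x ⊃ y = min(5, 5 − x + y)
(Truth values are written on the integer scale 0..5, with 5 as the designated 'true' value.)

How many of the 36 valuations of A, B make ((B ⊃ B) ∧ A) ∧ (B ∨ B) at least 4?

4

value 5: 1 assignment (counts)
value 4: 3 assignments (counts)
value 3: 5 assignments
value 2: 7 assignments
value 1: 9 assignments
value 0: 11 assignments
So 4 of the 36 assignments meet the threshold.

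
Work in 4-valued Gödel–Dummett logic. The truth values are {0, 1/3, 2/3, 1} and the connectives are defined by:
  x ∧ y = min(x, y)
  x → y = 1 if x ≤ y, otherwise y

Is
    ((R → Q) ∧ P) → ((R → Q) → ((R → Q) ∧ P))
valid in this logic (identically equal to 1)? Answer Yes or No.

Yes

At P = 1, Q = 2/3, R = 1, for instance:
R → Q = 1 → 2/3 = 2/3
(R → Q) ∧ P = 2/3 ∧ 1 = 2/3
R → Q = 1 → 2/3 = 2/3
(R → Q) → ((R → Q) ∧ P) = 2/3 → 2/3 = 1
((R → Q) ∧ P) → ((R → Q) → ((R → Q) ∧ P)) = 2/3 → 1 = 1
and checking the remaining 63 assignments likewise gives ≥ 1 in every case.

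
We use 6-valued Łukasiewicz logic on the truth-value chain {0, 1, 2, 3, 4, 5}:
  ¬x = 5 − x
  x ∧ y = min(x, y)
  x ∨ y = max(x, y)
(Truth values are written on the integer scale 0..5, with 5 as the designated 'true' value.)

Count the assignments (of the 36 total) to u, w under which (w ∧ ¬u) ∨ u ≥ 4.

16

value 5: 7 assignments (counts)
value 4: 9 assignments (counts)
value 3: 11 assignments
value 2: 5 assignments
value 1: 3 assignments
value 0: 1 assignment
So 16 of the 36 assignments meet the threshold.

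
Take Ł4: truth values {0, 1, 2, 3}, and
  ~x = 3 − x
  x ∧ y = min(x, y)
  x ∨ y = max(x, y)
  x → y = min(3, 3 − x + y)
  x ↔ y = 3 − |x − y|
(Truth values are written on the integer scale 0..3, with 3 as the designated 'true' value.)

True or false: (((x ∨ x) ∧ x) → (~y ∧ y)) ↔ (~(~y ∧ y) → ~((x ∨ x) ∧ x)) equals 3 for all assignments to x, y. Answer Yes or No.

x = 0, y = 0 ↦ 3
x = 0, y = 1 ↦ 3
x = 0, y = 2 ↦ 3
x = 0, y = 3 ↦ 3
x = 1, y = 0 ↦ 3
x = 1, y = 1 ↦ 3
x = 1, y = 2 ↦ 3
x = 1, y = 3 ↦ 3
x = 2, y = 0 ↦ 3
x = 2, y = 1 ↦ 3
x = 2, y = 2 ↦ 3
x = 2, y = 3 ↦ 3
x = 3, y = 0 ↦ 3
x = 3, y = 1 ↦ 3
x = 3, y = 2 ↦ 3
x = 3, y = 3 ↦ 3
Every assignment gives a value ≥ 3.

Yes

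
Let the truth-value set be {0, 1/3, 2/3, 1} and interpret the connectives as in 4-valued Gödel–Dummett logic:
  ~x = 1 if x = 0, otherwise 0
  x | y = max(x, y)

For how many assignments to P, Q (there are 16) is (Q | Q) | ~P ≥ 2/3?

P = 0, Q = 0 ↦ 1  ≥
P = 0, Q = 1/3 ↦ 1  ≥
P = 0, Q = 2/3 ↦ 1  ≥
P = 0, Q = 1 ↦ 1  ≥
P = 1/3, Q = 0 ↦ 0  <
P = 1/3, Q = 1/3 ↦ 1/3  <
P = 1/3, Q = 2/3 ↦ 2/3  ≥
P = 1/3, Q = 1 ↦ 1  ≥
P = 2/3, Q = 0 ↦ 0  <
P = 2/3, Q = 1/3 ↦ 1/3  <
P = 2/3, Q = 2/3 ↦ 2/3  ≥
P = 2/3, Q = 1 ↦ 1  ≥
P = 1, Q = 0 ↦ 0  <
P = 1, Q = 1/3 ↦ 1/3  <
P = 1, Q = 2/3 ↦ 2/3  ≥
P = 1, Q = 1 ↦ 1  ≥
So 10 of the 16 assignments meet the threshold.

10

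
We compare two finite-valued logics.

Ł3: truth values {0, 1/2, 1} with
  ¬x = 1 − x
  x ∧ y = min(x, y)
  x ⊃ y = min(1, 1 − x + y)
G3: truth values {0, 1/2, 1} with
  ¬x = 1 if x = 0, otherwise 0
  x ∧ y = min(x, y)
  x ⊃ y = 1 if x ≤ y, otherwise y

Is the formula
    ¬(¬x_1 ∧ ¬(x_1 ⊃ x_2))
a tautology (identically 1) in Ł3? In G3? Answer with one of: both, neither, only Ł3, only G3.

In Ł3: at x_1 = 1/2, x_2 = 0 the value is 1/2 — not a tautology.
In G3: every assignment gives 1 — tautology.

only G3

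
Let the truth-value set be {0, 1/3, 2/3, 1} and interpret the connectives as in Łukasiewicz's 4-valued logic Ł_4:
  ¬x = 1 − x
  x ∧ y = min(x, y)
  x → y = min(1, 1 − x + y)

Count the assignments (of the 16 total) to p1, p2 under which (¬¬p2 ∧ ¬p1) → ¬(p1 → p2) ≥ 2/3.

12

p1 = 0, p2 = 0 ↦ 1  ≥
p1 = 0, p2 = 1/3 ↦ 2/3  ≥
p1 = 0, p2 = 2/3 ↦ 1/3  <
p1 = 0, p2 = 1 ↦ 0  <
p1 = 1/3, p2 = 0 ↦ 1  ≥
p1 = 1/3, p2 = 1/3 ↦ 2/3  ≥
p1 = 1/3, p2 = 2/3 ↦ 1/3  <
p1 = 1/3, p2 = 1 ↦ 1/3  <
p1 = 2/3, p2 = 0 ↦ 1  ≥
p1 = 2/3, p2 = 1/3 ↦ 1  ≥
p1 = 2/3, p2 = 2/3 ↦ 2/3  ≥
p1 = 2/3, p2 = 1 ↦ 2/3  ≥
p1 = 1, p2 = 0 ↦ 1  ≥
p1 = 1, p2 = 1/3 ↦ 1  ≥
p1 = 1, p2 = 2/3 ↦ 1  ≥
p1 = 1, p2 = 1 ↦ 1  ≥
So 12 of the 16 assignments meet the threshold.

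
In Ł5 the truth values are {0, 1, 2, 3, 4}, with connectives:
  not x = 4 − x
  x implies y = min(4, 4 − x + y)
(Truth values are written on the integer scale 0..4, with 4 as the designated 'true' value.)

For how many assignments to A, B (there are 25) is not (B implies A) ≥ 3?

value 4: 1 assignment (counts)
value 3: 2 assignments (counts)
value 2: 3 assignments
value 1: 4 assignments
value 0: 15 assignments
So 3 of the 25 assignments meet the threshold.

3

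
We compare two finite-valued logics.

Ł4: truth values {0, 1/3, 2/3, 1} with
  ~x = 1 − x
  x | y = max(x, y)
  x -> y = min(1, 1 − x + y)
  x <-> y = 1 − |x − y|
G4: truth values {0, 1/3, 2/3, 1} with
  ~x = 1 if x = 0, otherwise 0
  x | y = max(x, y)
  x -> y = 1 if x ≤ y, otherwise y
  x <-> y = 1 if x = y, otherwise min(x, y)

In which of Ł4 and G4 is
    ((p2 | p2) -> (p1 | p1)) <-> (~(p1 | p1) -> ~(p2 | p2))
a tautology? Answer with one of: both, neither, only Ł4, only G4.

only Ł4

In Ł4: every assignment gives 1 — tautology.
In G4: at p1 = 1/3, p2 = 2/3 the value is 1/3 — not a tautology.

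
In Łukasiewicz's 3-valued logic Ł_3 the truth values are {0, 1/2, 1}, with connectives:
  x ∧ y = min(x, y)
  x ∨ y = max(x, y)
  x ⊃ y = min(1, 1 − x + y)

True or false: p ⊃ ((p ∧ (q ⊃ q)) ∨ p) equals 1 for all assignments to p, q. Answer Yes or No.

Yes

p = 0, q = 0 ↦ 1
p = 0, q = 1/2 ↦ 1
p = 0, q = 1 ↦ 1
p = 1/2, q = 0 ↦ 1
p = 1/2, q = 1/2 ↦ 1
p = 1/2, q = 1 ↦ 1
p = 1, q = 0 ↦ 1
p = 1, q = 1/2 ↦ 1
p = 1, q = 1 ↦ 1
Every assignment gives a value ≥ 1.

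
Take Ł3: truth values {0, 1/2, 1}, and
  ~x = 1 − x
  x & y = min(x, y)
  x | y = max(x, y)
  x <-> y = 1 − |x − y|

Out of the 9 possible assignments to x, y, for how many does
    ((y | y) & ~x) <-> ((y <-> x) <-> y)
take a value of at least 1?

3

x = 0, y = 0 ↦ 1  ≥
x = 0, y = 1/2 ↦ 1/2  <
x = 0, y = 1 ↦ 0  <
x = 1/2, y = 0 ↦ 1/2  <
x = 1/2, y = 1/2 ↦ 1  ≥
x = 1/2, y = 1 ↦ 1  ≥
x = 1, y = 0 ↦ 0  <
x = 1, y = 1/2 ↦ 0  <
x = 1, y = 1 ↦ 0  <
So 3 of the 9 assignments meet the threshold.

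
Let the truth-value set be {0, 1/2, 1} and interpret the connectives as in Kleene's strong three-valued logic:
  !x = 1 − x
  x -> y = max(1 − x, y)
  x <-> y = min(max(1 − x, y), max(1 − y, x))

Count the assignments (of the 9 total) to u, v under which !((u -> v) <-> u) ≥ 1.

u = 0, v = 0 ↦ 1  ≥
u = 0, v = 1/2 ↦ 1  ≥
u = 0, v = 1 ↦ 1  ≥
u = 1/2, v = 0 ↦ 1/2  <
u = 1/2, v = 1/2 ↦ 1/2  <
u = 1/2, v = 1 ↦ 1/2  <
u = 1, v = 0 ↦ 1  ≥
u = 1, v = 1/2 ↦ 1/2  <
u = 1, v = 1 ↦ 0  <
So 4 of the 9 assignments meet the threshold.

4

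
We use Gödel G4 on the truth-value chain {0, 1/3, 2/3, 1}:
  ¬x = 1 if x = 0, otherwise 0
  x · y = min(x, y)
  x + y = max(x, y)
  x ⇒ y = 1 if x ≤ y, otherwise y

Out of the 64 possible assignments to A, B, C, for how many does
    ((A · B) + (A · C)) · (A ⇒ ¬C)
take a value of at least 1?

1

value 1: 1 assignment (counts)
value 2/3: 3 assignments
value 1/3: 5 assignments
value 0: 55 assignments
So 1 of the 64 assignments meets the threshold.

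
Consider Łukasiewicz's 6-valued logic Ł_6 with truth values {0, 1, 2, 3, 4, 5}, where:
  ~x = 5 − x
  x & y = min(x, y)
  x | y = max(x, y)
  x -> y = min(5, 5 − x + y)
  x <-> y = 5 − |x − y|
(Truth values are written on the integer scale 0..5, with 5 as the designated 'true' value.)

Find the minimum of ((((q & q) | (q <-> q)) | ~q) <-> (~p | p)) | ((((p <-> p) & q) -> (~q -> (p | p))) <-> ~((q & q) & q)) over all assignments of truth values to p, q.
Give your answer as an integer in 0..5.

Take p = 2, q = 2:
q & q = 2 & 2 = 2
q <-> q = 2 <-> 2 = 5
(q & q) | (q <-> q) = 2 | 5 = 5
~q = ~2 = 3
((q & q) | (q <-> q)) | ~q = 5 | 3 = 5
~p = ~2 = 3
~p | p = 3 | 2 = 3
(((q & q) | (q <-> q)) | ~q) <-> (~p | p) = 5 <-> 3 = 3
p <-> p = 2 <-> 2 = 5
(p <-> p) & q = 5 & 2 = 2
~q = ~2 = 3
p | p = 2 | 2 = 2
~q -> (p | p) = 3 -> 2 = 4
((p <-> p) & q) -> (~q -> (p | p)) = 2 -> 4 = 5
q & q = 2 & 2 = 2
(q & q) & q = 2 & 2 = 2
~((q & q) & q) = ~2 = 3
(((p <-> p) & q) -> (~q -> (p | p))) <-> ~((q & q) & q) = 5 <-> 3 = 3
((((q & q) | (q <-> q)) | ~q) <-> (~p | p)) | ((((p <-> p) & q) -> (~q -> (p | p))) <-> ~((q & q) & q)) = 3 | 3 = 3
No assignment yields a value below 3, so this is the minimum.

3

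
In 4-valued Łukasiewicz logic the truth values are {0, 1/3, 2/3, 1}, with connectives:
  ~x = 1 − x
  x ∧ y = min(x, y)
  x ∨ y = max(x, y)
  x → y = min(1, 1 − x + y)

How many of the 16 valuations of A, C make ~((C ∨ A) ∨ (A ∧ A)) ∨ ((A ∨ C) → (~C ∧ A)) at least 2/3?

A = 0, C = 0 ↦ 1  ≥
A = 0, C = 1/3 ↦ 2/3  ≥
A = 0, C = 2/3 ↦ 1/3  <
A = 0, C = 1 ↦ 0  <
A = 1/3, C = 0 ↦ 1  ≥
A = 1/3, C = 1/3 ↦ 1  ≥
A = 1/3, C = 2/3 ↦ 2/3  ≥
A = 1/3, C = 1 ↦ 0  <
A = 2/3, C = 0 ↦ 1  ≥
A = 2/3, C = 1/3 ↦ 1  ≥
A = 2/3, C = 2/3 ↦ 2/3  ≥
A = 2/3, C = 1 ↦ 0  <
A = 1, C = 0 ↦ 1  ≥
A = 1, C = 1/3 ↦ 2/3  ≥
A = 1, C = 2/3 ↦ 1/3  <
A = 1, C = 1 ↦ 0  <
So 10 of the 16 assignments meet the threshold.

10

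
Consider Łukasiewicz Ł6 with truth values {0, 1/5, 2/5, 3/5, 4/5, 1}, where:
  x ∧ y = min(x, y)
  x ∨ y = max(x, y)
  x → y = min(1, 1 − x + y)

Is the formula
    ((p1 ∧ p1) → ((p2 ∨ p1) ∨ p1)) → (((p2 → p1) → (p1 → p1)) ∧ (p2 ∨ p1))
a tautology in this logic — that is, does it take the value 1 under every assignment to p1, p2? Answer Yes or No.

No

Counterexample: take p1 = 0, p2 = 0.
p1 ∧ p1 = 0 ∧ 0 = 0
p2 ∨ p1 = 0 ∨ 0 = 0
(p2 ∨ p1) ∨ p1 = 0 ∨ 0 = 0
(p1 ∧ p1) → ((p2 ∨ p1) ∨ p1) = 0 → 0 = 1
p2 → p1 = 0 → 0 = 1
p1 → p1 = 0 → 0 = 1
(p2 → p1) → (p1 → p1) = 1 → 1 = 1
p2 ∨ p1 = 0 ∨ 0 = 0
((p2 → p1) → (p1 → p1)) ∧ (p2 ∨ p1) = 1 ∧ 0 = 0
((p1 ∧ p1) → ((p2 ∨ p1) ∨ p1)) → (((p2 → p1) → (p1 → p1)) ∧ (p2 ∨ p1)) = 1 → 0 = 0
This gives 0 ≠ 1.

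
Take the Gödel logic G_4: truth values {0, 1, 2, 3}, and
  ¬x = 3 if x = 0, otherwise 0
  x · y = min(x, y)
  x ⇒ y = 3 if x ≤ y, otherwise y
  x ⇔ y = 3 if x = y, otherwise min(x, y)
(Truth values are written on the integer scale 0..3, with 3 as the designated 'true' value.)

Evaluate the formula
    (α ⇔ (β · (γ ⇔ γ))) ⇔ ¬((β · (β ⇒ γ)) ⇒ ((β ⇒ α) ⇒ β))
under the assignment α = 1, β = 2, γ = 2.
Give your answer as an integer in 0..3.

γ ⇔ γ = 2 ⇔ 2 = 3
β · (γ ⇔ γ) = 2 · 3 = 2
α ⇔ (β · (γ ⇔ γ)) = 1 ⇔ 2 = 1
β ⇒ γ = 2 ⇒ 2 = 3
β · (β ⇒ γ) = 2 · 3 = 2
β ⇒ α = 2 ⇒ 1 = 1
(β ⇒ α) ⇒ β = 1 ⇒ 2 = 3
(β · (β ⇒ γ)) ⇒ ((β ⇒ α) ⇒ β) = 2 ⇒ 3 = 3
¬((β · (β ⇒ γ)) ⇒ ((β ⇒ α) ⇒ β)) = ¬3 = 0
(α ⇔ (β · (γ ⇔ γ))) ⇔ ¬((β · (β ⇒ γ)) ⇒ ((β ⇒ α) ⇒ β)) = 1 ⇔ 0 = 0

0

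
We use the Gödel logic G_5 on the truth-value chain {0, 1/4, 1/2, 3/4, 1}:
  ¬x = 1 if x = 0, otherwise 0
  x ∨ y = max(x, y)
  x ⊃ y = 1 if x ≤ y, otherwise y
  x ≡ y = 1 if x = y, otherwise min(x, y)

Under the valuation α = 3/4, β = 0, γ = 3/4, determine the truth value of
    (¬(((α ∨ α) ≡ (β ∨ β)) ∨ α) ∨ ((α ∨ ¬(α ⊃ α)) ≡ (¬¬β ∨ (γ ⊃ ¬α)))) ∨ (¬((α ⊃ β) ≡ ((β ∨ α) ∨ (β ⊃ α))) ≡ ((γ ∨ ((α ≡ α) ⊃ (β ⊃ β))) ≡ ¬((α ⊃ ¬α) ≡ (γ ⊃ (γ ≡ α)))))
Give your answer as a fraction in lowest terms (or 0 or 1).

α ∨ α = 3/4 ∨ 3/4 = 3/4
β ∨ β = 0 ∨ 0 = 0
(α ∨ α) ≡ (β ∨ β) = 3/4 ≡ 0 = 0
((α ∨ α) ≡ (β ∨ β)) ∨ α = 0 ∨ 3/4 = 3/4
¬(((α ∨ α) ≡ (β ∨ β)) ∨ α) = ¬3/4 = 0
α ⊃ α = 3/4 ⊃ 3/4 = 1
¬(α ⊃ α) = ¬1 = 0
α ∨ ¬(α ⊃ α) = 3/4 ∨ 0 = 3/4
¬β = ¬0 = 1
¬¬β = ¬1 = 0
¬α = ¬3/4 = 0
γ ⊃ ¬α = 3/4 ⊃ 0 = 0
¬¬β ∨ (γ ⊃ ¬α) = 0 ∨ 0 = 0
(α ∨ ¬(α ⊃ α)) ≡ (¬¬β ∨ (γ ⊃ ¬α)) = 3/4 ≡ 0 = 0
¬(((α ∨ α) ≡ (β ∨ β)) ∨ α) ∨ ((α ∨ ¬(α ⊃ α)) ≡ (¬¬β ∨ (γ ⊃ ¬α))) = 0 ∨ 0 = 0
α ⊃ β = 3/4 ⊃ 0 = 0
β ∨ α = 0 ∨ 3/4 = 3/4
β ⊃ α = 0 ⊃ 3/4 = 1
(β ∨ α) ∨ (β ⊃ α) = 3/4 ∨ 1 = 1
(α ⊃ β) ≡ ((β ∨ α) ∨ (β ⊃ α)) = 0 ≡ 1 = 0
¬((α ⊃ β) ≡ ((β ∨ α) ∨ (β ⊃ α))) = ¬0 = 1
α ≡ α = 3/4 ≡ 3/4 = 1
β ⊃ β = 0 ⊃ 0 = 1
(α ≡ α) ⊃ (β ⊃ β) = 1 ⊃ 1 = 1
γ ∨ ((α ≡ α) ⊃ (β ⊃ β)) = 3/4 ∨ 1 = 1
¬α = ¬3/4 = 0
α ⊃ ¬α = 3/4 ⊃ 0 = 0
γ ≡ α = 3/4 ≡ 3/4 = 1
γ ⊃ (γ ≡ α) = 3/4 ⊃ 1 = 1
(α ⊃ ¬α) ≡ (γ ⊃ (γ ≡ α)) = 0 ≡ 1 = 0
¬((α ⊃ ¬α) ≡ (γ ⊃ (γ ≡ α))) = ¬0 = 1
(γ ∨ ((α ≡ α) ⊃ (β ⊃ β))) ≡ ¬((α ⊃ ¬α) ≡ (γ ⊃ (γ ≡ α))) = 1 ≡ 1 = 1
¬((α ⊃ β) ≡ ((β ∨ α) ∨ (β ⊃ α))) ≡ ((γ ∨ ((α ≡ α) ⊃ (β ⊃ β))) ≡ ¬((α ⊃ ¬α) ≡ (γ ⊃ (γ ≡ α)))) = 1 ≡ 1 = 1
(¬(((α ∨ α) ≡ (β ∨ β)) ∨ α) ∨ ((α ∨ ¬(α ⊃ α)) ≡ (¬¬β ∨ (γ ⊃ ¬α)))) ∨ (¬((α ⊃ β) ≡ ((β ∨ α) ∨ (β ⊃ α))) ≡ ((γ ∨ ((α ≡ α) ⊃ (β ⊃ β))) ≡ ¬((α ⊃ ¬α) ≡ (γ ⊃ (γ ≡ α))))) = 0 ∨ 1 = 1

1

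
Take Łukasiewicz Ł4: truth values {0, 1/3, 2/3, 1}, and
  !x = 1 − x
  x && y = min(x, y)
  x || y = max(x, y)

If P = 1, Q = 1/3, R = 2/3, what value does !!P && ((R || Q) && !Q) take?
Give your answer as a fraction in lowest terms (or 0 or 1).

!P = !1 = 0
!!P = !0 = 1
R || Q = 2/3 || 1/3 = 2/3
!Q = !1/3 = 2/3
(R || Q) && !Q = 2/3 && 2/3 = 2/3
!!P && ((R || Q) && !Q) = 1 && 2/3 = 2/3

2/3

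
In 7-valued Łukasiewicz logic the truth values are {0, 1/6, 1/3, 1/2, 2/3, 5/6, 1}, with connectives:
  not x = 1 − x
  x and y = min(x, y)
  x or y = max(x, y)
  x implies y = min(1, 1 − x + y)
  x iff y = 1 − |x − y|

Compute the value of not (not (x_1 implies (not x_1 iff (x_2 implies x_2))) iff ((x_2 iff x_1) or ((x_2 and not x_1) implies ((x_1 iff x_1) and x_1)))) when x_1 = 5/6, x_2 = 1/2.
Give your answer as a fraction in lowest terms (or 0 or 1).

1/3

not x_1 = not 5/6 = 1/6
x_2 implies x_2 = 1/2 implies 1/2 = 1
not x_1 iff (x_2 implies x_2) = 1/6 iff 1 = 1/6
x_1 implies (not x_1 iff (x_2 implies x_2)) = 5/6 implies 1/6 = 1/3
not (x_1 implies (not x_1 iff (x_2 implies x_2))) = not 1/3 = 2/3
x_2 iff x_1 = 1/2 iff 5/6 = 2/3
not x_1 = not 5/6 = 1/6
x_2 and not x_1 = 1/2 and 1/6 = 1/6
x_1 iff x_1 = 5/6 iff 5/6 = 1
(x_1 iff x_1) and x_1 = 1 and 5/6 = 5/6
(x_2 and not x_1) implies ((x_1 iff x_1) and x_1) = 1/6 implies 5/6 = 1
(x_2 iff x_1) or ((x_2 and not x_1) implies ((x_1 iff x_1) and x_1)) = 2/3 or 1 = 1
not (x_1 implies (not x_1 iff (x_2 implies x_2))) iff ((x_2 iff x_1) or ((x_2 and not x_1) implies ((x_1 iff x_1) and x_1))) = 2/3 iff 1 = 2/3
not (not (x_1 implies (not x_1 iff (x_2 implies x_2))) iff ((x_2 iff x_1) or ((x_2 and not x_1) implies ((x_1 iff x_1) and x_1)))) = not 2/3 = 1/3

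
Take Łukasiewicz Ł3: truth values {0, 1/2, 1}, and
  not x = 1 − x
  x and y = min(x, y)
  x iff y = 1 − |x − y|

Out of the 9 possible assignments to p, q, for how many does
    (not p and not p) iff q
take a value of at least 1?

3

p = 0, q = 0 ↦ 0  <
p = 0, q = 1/2 ↦ 1/2  <
p = 0, q = 1 ↦ 1  ≥
p = 1/2, q = 0 ↦ 1/2  <
p = 1/2, q = 1/2 ↦ 1  ≥
p = 1/2, q = 1 ↦ 1/2  <
p = 1, q = 0 ↦ 1  ≥
p = 1, q = 1/2 ↦ 1/2  <
p = 1, q = 1 ↦ 0  <
So 3 of the 9 assignments meet the threshold.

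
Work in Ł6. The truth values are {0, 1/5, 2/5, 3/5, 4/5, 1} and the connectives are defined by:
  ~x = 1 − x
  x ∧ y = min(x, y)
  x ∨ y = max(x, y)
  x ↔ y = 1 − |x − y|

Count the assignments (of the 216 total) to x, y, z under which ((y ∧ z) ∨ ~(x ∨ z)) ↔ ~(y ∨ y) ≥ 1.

value 1: 18 assignments (counts)
value 4/5: 70 assignments
value 3/5: 36 assignments
value 2/5: 54 assignments
value 1/5: 20 assignments
value 0: 18 assignments
So 18 of the 216 assignments meet the threshold.

18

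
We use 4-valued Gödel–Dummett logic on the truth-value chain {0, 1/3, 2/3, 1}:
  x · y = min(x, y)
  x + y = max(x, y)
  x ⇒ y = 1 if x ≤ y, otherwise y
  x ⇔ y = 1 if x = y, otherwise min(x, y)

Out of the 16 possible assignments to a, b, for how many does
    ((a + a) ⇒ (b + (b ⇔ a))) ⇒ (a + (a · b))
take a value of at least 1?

7

a = 0, b = 0 ↦ 0  <
a = 0, b = 1/3 ↦ 0  <
a = 0, b = 2/3 ↦ 0  <
a = 0, b = 1 ↦ 0  <
a = 1/3, b = 0 ↦ 1  ≥
a = 1/3, b = 1/3 ↦ 1/3  <
a = 1/3, b = 2/3 ↦ 1/3  <
a = 1/3, b = 1 ↦ 1/3  <
a = 2/3, b = 0 ↦ 1  ≥
a = 2/3, b = 1/3 ↦ 1  ≥
a = 2/3, b = 2/3 ↦ 2/3  <
a = 2/3, b = 1 ↦ 2/3  <
a = 1, b = 0 ↦ 1  ≥
a = 1, b = 1/3 ↦ 1  ≥
a = 1, b = 2/3 ↦ 1  ≥
a = 1, b = 1 ↦ 1  ≥
So 7 of the 16 assignments meet the threshold.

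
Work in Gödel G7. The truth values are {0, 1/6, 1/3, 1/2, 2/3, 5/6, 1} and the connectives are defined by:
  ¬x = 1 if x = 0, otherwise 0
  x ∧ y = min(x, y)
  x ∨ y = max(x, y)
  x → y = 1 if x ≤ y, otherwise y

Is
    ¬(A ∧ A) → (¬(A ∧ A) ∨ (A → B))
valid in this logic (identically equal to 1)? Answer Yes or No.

Yes

At A = 1, B = 1/6, for instance:
A ∧ A = 1 ∧ 1 = 1
¬(A ∧ A) = ¬1 = 0
A → B = 1 → 1/6 = 1/6
¬(A ∧ A) ∨ (A → B) = 0 ∨ 1/6 = 1/6
¬(A ∧ A) → (¬(A ∧ A) ∨ (A → B)) = 0 → 1/6 = 1
and checking the remaining 48 assignments likewise gives ≥ 1 in every case.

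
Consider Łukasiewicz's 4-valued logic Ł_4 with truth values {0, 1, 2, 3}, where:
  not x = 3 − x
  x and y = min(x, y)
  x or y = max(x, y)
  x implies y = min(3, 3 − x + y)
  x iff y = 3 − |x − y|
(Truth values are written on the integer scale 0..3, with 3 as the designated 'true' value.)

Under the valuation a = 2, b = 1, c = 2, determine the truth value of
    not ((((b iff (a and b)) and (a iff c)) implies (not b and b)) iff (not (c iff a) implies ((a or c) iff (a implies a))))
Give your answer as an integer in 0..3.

2

a and b = 2 and 1 = 1
b iff (a and b) = 1 iff 1 = 3
a iff c = 2 iff 2 = 3
(b iff (a and b)) and (a iff c) = 3 and 3 = 3
not b = not 1 = 2
not b and b = 2 and 1 = 1
((b iff (a and b)) and (a iff c)) implies (not b and b) = 3 implies 1 = 1
c iff a = 2 iff 2 = 3
not (c iff a) = not 3 = 0
a or c = 2 or 2 = 2
a implies a = 2 implies 2 = 3
(a or c) iff (a implies a) = 2 iff 3 = 2
not (c iff a) implies ((a or c) iff (a implies a)) = 0 implies 2 = 3
(((b iff (a and b)) and (a iff c)) implies (not b and b)) iff (not (c iff a) implies ((a or c) iff (a implies a))) = 1 iff 3 = 1
not ((((b iff (a and b)) and (a iff c)) implies (not b and b)) iff (not (c iff a) implies ((a or c) iff (a implies a)))) = not 1 = 2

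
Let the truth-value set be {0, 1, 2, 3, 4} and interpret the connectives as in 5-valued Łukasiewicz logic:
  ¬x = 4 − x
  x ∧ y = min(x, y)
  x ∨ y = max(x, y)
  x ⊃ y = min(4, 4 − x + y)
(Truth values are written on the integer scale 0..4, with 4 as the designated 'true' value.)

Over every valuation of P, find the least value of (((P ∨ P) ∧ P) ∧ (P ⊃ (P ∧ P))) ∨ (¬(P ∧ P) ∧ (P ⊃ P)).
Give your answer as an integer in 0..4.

Take P = 2:
P ∨ P = 2 ∨ 2 = 2
(P ∨ P) ∧ P = 2 ∧ 2 = 2
P ∧ P = 2 ∧ 2 = 2
P ⊃ (P ∧ P) = 2 ⊃ 2 = 4
((P ∨ P) ∧ P) ∧ (P ⊃ (P ∧ P)) = 2 ∧ 4 = 2
P ∧ P = 2 ∧ 2 = 2
¬(P ∧ P) = ¬2 = 2
P ⊃ P = 2 ⊃ 2 = 4
¬(P ∧ P) ∧ (P ⊃ P) = 2 ∧ 4 = 2
(((P ∨ P) ∧ P) ∧ (P ⊃ (P ∧ P))) ∨ (¬(P ∧ P) ∧ (P ⊃ P)) = 2 ∨ 2 = 2
No assignment yields a value below 2, so this is the minimum.

2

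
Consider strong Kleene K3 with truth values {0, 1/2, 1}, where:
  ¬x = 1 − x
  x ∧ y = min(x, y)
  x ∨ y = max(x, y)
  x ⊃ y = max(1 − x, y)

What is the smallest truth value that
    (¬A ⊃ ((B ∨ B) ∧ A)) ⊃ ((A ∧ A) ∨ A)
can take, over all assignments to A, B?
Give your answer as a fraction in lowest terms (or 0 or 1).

Take A = 1/2, B = 0:
¬A = ¬1/2 = 1/2
B ∨ B = 0 ∨ 0 = 0
(B ∨ B) ∧ A = 0 ∧ 1/2 = 0
¬A ⊃ ((B ∨ B) ∧ A) = 1/2 ⊃ 0 = 1/2
A ∧ A = 1/2 ∧ 1/2 = 1/2
(A ∧ A) ∨ A = 1/2 ∨ 1/2 = 1/2
(¬A ⊃ ((B ∨ B) ∧ A)) ⊃ ((A ∧ A) ∨ A) = 1/2 ⊃ 1/2 = 1/2
No assignment yields a value below 1/2, so this is the minimum.

1/2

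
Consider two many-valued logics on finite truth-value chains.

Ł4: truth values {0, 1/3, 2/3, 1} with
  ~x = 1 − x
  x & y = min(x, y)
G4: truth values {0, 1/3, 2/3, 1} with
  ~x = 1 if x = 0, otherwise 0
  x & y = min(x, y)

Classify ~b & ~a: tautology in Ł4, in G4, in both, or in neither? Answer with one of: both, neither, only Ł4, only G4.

neither

In Ł4: at a = 0, b = 1/3 the value is 2/3 — not a tautology.
In G4: at a = 0, b = 1/3 the value is 0 — not a tautology.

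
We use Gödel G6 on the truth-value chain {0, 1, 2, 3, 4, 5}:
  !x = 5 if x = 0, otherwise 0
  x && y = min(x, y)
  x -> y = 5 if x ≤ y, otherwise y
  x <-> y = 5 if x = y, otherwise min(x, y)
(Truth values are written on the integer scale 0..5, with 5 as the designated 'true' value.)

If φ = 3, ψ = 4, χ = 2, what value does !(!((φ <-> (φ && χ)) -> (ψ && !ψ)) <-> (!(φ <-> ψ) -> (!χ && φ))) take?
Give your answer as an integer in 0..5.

φ && χ = 3 && 2 = 2
φ <-> (φ && χ) = 3 <-> 2 = 2
!ψ = !4 = 0
ψ && !ψ = 4 && 0 = 0
(φ <-> (φ && χ)) -> (ψ && !ψ) = 2 -> 0 = 0
!((φ <-> (φ && χ)) -> (ψ && !ψ)) = !0 = 5
φ <-> ψ = 3 <-> 4 = 3
!(φ <-> ψ) = !3 = 0
!χ = !2 = 0
!χ && φ = 0 && 3 = 0
!(φ <-> ψ) -> (!χ && φ) = 0 -> 0 = 5
!((φ <-> (φ && χ)) -> (ψ && !ψ)) <-> (!(φ <-> ψ) -> (!χ && φ)) = 5 <-> 5 = 5
!(!((φ <-> (φ && χ)) -> (ψ && !ψ)) <-> (!(φ <-> ψ) -> (!χ && φ))) = !5 = 0

0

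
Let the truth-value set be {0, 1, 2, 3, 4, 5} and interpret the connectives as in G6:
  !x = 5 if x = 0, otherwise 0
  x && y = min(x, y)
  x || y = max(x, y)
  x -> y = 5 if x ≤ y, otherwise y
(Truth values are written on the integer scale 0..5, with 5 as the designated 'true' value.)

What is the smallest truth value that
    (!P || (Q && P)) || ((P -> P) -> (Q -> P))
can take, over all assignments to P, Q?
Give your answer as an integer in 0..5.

Take P = 1, Q = 2:
!P = !1 = 0
Q && P = 2 && 1 = 1
!P || (Q && P) = 0 || 1 = 1
P -> P = 1 -> 1 = 5
Q -> P = 2 -> 1 = 1
(P -> P) -> (Q -> P) = 5 -> 1 = 1
(!P || (Q && P)) || ((P -> P) -> (Q -> P)) = 1 || 1 = 1
No assignment yields a value below 1, so this is the minimum.

1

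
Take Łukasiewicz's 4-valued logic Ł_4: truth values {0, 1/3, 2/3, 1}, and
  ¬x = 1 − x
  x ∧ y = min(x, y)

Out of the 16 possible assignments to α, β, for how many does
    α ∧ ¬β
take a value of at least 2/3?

4

α = 0, β = 0 ↦ 0  <
α = 0, β = 1/3 ↦ 0  <
α = 0, β = 2/3 ↦ 0  <
α = 0, β = 1 ↦ 0  <
α = 1/3, β = 0 ↦ 1/3  <
α = 1/3, β = 1/3 ↦ 1/3  <
α = 1/3, β = 2/3 ↦ 1/3  <
α = 1/3, β = 1 ↦ 0  <
α = 2/3, β = 0 ↦ 2/3  ≥
α = 2/3, β = 1/3 ↦ 2/3  ≥
α = 2/3, β = 2/3 ↦ 1/3  <
α = 2/3, β = 1 ↦ 0  <
α = 1, β = 0 ↦ 1  ≥
α = 1, β = 1/3 ↦ 2/3  ≥
α = 1, β = 2/3 ↦ 1/3  <
α = 1, β = 1 ↦ 0  <
So 4 of the 16 assignments meet the threshold.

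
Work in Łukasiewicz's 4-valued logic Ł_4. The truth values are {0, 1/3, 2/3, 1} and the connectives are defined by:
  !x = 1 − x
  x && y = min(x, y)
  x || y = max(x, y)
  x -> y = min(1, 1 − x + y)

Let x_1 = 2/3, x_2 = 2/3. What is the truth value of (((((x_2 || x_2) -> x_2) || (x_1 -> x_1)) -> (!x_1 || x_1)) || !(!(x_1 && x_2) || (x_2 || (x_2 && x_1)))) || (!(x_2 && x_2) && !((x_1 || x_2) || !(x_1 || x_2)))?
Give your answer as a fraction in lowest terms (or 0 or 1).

2/3

x_2 || x_2 = 2/3 || 2/3 = 2/3
(x_2 || x_2) -> x_2 = 2/3 -> 2/3 = 1
x_1 -> x_1 = 2/3 -> 2/3 = 1
((x_2 || x_2) -> x_2) || (x_1 -> x_1) = 1 || 1 = 1
!x_1 = !2/3 = 1/3
!x_1 || x_1 = 1/3 || 2/3 = 2/3
(((x_2 || x_2) -> x_2) || (x_1 -> x_1)) -> (!x_1 || x_1) = 1 -> 2/3 = 2/3
x_1 && x_2 = 2/3 && 2/3 = 2/3
!(x_1 && x_2) = !2/3 = 1/3
x_2 && x_1 = 2/3 && 2/3 = 2/3
x_2 || (x_2 && x_1) = 2/3 || 2/3 = 2/3
!(x_1 && x_2) || (x_2 || (x_2 && x_1)) = 1/3 || 2/3 = 2/3
!(!(x_1 && x_2) || (x_2 || (x_2 && x_1))) = !2/3 = 1/3
((((x_2 || x_2) -> x_2) || (x_1 -> x_1)) -> (!x_1 || x_1)) || !(!(x_1 && x_2) || (x_2 || (x_2 && x_1))) = 2/3 || 1/3 = 2/3
x_2 && x_2 = 2/3 && 2/3 = 2/3
!(x_2 && x_2) = !2/3 = 1/3
x_1 || x_2 = 2/3 || 2/3 = 2/3
x_1 || x_2 = 2/3 || 2/3 = 2/3
!(x_1 || x_2) = !2/3 = 1/3
(x_1 || x_2) || !(x_1 || x_2) = 2/3 || 1/3 = 2/3
!((x_1 || x_2) || !(x_1 || x_2)) = !2/3 = 1/3
!(x_2 && x_2) && !((x_1 || x_2) || !(x_1 || x_2)) = 1/3 && 1/3 = 1/3
(((((x_2 || x_2) -> x_2) || (x_1 -> x_1)) -> (!x_1 || x_1)) || !(!(x_1 && x_2) || (x_2 || (x_2 && x_1)))) || (!(x_2 && x_2) && !((x_1 || x_2) || !(x_1 || x_2))) = 2/3 || 1/3 = 2/3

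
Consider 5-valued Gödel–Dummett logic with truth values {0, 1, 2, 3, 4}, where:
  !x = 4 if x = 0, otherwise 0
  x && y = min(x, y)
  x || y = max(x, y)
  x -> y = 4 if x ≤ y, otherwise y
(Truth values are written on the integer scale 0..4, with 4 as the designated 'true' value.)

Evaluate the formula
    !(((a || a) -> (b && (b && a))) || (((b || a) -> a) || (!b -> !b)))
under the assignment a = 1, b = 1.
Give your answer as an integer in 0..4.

0

a || a = 1 || 1 = 1
b && a = 1 && 1 = 1
b && (b && a) = 1 && 1 = 1
(a || a) -> (b && (b && a)) = 1 -> 1 = 4
b || a = 1 || 1 = 1
(b || a) -> a = 1 -> 1 = 4
!b = !1 = 0
!b = !1 = 0
!b -> !b = 0 -> 0 = 4
((b || a) -> a) || (!b -> !b) = 4 || 4 = 4
((a || a) -> (b && (b && a))) || (((b || a) -> a) || (!b -> !b)) = 4 || 4 = 4
!(((a || a) -> (b && (b && a))) || (((b || a) -> a) || (!b -> !b))) = !4 = 0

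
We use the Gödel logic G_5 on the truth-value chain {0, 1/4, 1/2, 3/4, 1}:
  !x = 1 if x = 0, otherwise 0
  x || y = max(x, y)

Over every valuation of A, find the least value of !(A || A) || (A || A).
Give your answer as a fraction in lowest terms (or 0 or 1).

1/4

Take A = 1/4:
A || A = 1/4 || 1/4 = 1/4
!(A || A) = !1/4 = 0
A || A = 1/4 || 1/4 = 1/4
!(A || A) || (A || A) = 0 || 1/4 = 1/4
No assignment yields a value below 1/4, so this is the minimum.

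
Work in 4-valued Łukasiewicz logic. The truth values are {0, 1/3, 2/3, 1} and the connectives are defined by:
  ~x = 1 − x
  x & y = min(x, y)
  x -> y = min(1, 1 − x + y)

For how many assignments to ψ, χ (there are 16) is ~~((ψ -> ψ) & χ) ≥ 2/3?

ψ = 0, χ = 0 ↦ 0  <
ψ = 0, χ = 1/3 ↦ 1/3  <
ψ = 0, χ = 2/3 ↦ 2/3  ≥
ψ = 0, χ = 1 ↦ 1  ≥
ψ = 1/3, χ = 0 ↦ 0  <
ψ = 1/3, χ = 1/3 ↦ 1/3  <
ψ = 1/3, χ = 2/3 ↦ 2/3  ≥
ψ = 1/3, χ = 1 ↦ 1  ≥
ψ = 2/3, χ = 0 ↦ 0  <
ψ = 2/3, χ = 1/3 ↦ 1/3  <
ψ = 2/3, χ = 2/3 ↦ 2/3  ≥
ψ = 2/3, χ = 1 ↦ 1  ≥
ψ = 1, χ = 0 ↦ 0  <
ψ = 1, χ = 1/3 ↦ 1/3  <
ψ = 1, χ = 2/3 ↦ 2/3  ≥
ψ = 1, χ = 1 ↦ 1  ≥
So 8 of the 16 assignments meet the threshold.

8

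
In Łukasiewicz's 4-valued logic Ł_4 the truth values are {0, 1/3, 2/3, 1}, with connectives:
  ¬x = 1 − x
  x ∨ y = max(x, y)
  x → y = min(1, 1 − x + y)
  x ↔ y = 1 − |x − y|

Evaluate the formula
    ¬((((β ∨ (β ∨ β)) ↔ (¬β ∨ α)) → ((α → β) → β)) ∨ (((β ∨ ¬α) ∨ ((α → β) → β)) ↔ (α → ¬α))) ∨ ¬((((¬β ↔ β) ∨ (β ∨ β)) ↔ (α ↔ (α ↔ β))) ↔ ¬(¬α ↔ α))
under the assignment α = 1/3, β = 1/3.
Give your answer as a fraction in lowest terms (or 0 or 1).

1/3

β ∨ β = 1/3 ∨ 1/3 = 1/3
β ∨ (β ∨ β) = 1/3 ∨ 1/3 = 1/3
¬β = ¬1/3 = 2/3
¬β ∨ α = 2/3 ∨ 1/3 = 2/3
(β ∨ (β ∨ β)) ↔ (¬β ∨ α) = 1/3 ↔ 2/3 = 2/3
α → β = 1/3 → 1/3 = 1
(α → β) → β = 1 → 1/3 = 1/3
((β ∨ (β ∨ β)) ↔ (¬β ∨ α)) → ((α → β) → β) = 2/3 → 1/3 = 2/3
¬α = ¬1/3 = 2/3
β ∨ ¬α = 1/3 ∨ 2/3 = 2/3
α → β = 1/3 → 1/3 = 1
(α → β) → β = 1 → 1/3 = 1/3
(β ∨ ¬α) ∨ ((α → β) → β) = 2/3 ∨ 1/3 = 2/3
¬α = ¬1/3 = 2/3
α → ¬α = 1/3 → 2/3 = 1
((β ∨ ¬α) ∨ ((α → β) → β)) ↔ (α → ¬α) = 2/3 ↔ 1 = 2/3
(((β ∨ (β ∨ β)) ↔ (¬β ∨ α)) → ((α → β) → β)) ∨ (((β ∨ ¬α) ∨ ((α → β) → β)) ↔ (α → ¬α)) = 2/3 ∨ 2/3 = 2/3
¬((((β ∨ (β ∨ β)) ↔ (¬β ∨ α)) → ((α → β) → β)) ∨ (((β ∨ ¬α) ∨ ((α → β) → β)) ↔ (α → ¬α))) = ¬2/3 = 1/3
¬β = ¬1/3 = 2/3
¬β ↔ β = 2/3 ↔ 1/3 = 2/3
β ∨ β = 1/3 ∨ 1/3 = 1/3
(¬β ↔ β) ∨ (β ∨ β) = 2/3 ∨ 1/3 = 2/3
α ↔ β = 1/3 ↔ 1/3 = 1
α ↔ (α ↔ β) = 1/3 ↔ 1 = 1/3
((¬β ↔ β) ∨ (β ∨ β)) ↔ (α ↔ (α ↔ β)) = 2/3 ↔ 1/3 = 2/3
¬α = ¬1/3 = 2/3
¬α ↔ α = 2/3 ↔ 1/3 = 2/3
¬(¬α ↔ α) = ¬2/3 = 1/3
(((¬β ↔ β) ∨ (β ∨ β)) ↔ (α ↔ (α ↔ β))) ↔ ¬(¬α ↔ α) = 2/3 ↔ 1/3 = 2/3
¬((((¬β ↔ β) ∨ (β ∨ β)) ↔ (α ↔ (α ↔ β))) ↔ ¬(¬α ↔ α)) = ¬2/3 = 1/3
¬((((β ∨ (β ∨ β)) ↔ (¬β ∨ α)) → ((α → β) → β)) ∨ (((β ∨ ¬α) ∨ ((α → β) → β)) ↔ (α → ¬α))) ∨ ¬((((¬β ↔ β) ∨ (β ∨ β)) ↔ (α ↔ (α ↔ β))) ↔ ¬(¬α ↔ α)) = 1/3 ∨ 1/3 = 1/3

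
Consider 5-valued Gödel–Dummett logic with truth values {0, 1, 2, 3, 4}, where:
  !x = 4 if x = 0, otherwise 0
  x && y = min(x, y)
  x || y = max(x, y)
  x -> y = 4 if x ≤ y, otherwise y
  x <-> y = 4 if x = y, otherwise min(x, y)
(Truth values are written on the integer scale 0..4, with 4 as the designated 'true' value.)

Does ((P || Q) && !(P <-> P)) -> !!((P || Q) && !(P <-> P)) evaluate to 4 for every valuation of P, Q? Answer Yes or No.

Yes

At P = 3, Q = 4, for instance:
P || Q = 3 || 4 = 4
P <-> P = 3 <-> 3 = 4
!(P <-> P) = !4 = 0
(P || Q) && !(P <-> P) = 4 && 0 = 0
!((P || Q) && !(P <-> P)) = !0 = 4
!!((P || Q) && !(P <-> P)) = !4 = 0
((P || Q) && !(P <-> P)) -> !!((P || Q) && !(P <-> P)) = 0 -> 0 = 4
and checking the remaining 24 assignments likewise gives ≥ 4 in every case.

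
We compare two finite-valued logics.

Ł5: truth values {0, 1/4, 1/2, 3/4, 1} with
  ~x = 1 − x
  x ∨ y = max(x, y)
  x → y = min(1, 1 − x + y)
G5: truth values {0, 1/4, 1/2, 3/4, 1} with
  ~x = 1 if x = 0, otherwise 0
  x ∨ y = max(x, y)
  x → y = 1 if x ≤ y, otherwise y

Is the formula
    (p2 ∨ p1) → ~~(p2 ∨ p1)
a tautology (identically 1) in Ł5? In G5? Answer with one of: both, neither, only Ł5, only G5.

both

In Ł5: every assignment gives 1 — tautology.
In G5: every assignment gives 1 — tautology.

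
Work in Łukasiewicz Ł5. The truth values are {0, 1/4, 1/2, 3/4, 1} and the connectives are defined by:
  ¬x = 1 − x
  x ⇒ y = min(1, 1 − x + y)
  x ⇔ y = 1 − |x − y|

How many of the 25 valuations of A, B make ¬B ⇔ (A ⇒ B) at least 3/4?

8

value 1: 3 assignments (counts)
value 3/4: 5 assignments (counts)
value 1/2: 6 assignments
value 1/4: 5 assignments
value 0: 6 assignments
So 8 of the 25 assignments meet the threshold.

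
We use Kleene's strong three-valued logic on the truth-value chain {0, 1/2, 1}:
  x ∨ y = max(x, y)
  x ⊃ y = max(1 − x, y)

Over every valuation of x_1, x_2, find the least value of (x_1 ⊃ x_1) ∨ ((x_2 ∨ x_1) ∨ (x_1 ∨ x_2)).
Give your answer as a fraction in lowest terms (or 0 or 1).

Take x_1 = 1/2, x_2 = 0:
x_1 ⊃ x_1 = 1/2 ⊃ 1/2 = 1/2
x_2 ∨ x_1 = 0 ∨ 1/2 = 1/2
x_1 ∨ x_2 = 1/2 ∨ 0 = 1/2
(x_2 ∨ x_1) ∨ (x_1 ∨ x_2) = 1/2 ∨ 1/2 = 1/2
(x_1 ⊃ x_1) ∨ ((x_2 ∨ x_1) ∨ (x_1 ∨ x_2)) = 1/2 ∨ 1/2 = 1/2
No assignment yields a value below 1/2, so this is the minimum.

1/2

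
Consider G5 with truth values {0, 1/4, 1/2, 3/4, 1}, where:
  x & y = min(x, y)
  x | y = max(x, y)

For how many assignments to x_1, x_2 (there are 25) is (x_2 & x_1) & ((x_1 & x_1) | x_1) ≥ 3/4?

4

value 1: 1 assignment (counts)
value 3/4: 3 assignments (counts)
value 1/2: 5 assignments
value 1/4: 7 assignments
value 0: 9 assignments
So 4 of the 25 assignments meet the threshold.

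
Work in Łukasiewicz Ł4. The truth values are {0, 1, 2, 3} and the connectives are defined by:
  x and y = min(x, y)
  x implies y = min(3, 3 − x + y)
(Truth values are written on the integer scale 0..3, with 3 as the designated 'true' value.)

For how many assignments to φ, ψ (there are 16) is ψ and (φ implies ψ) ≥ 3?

φ = 0, ψ = 0 ↦ 0  <
φ = 0, ψ = 1 ↦ 1  <
φ = 0, ψ = 2 ↦ 2  <
φ = 0, ψ = 3 ↦ 3  ≥
φ = 1, ψ = 0 ↦ 0  <
φ = 1, ψ = 1 ↦ 1  <
φ = 1, ψ = 2 ↦ 2  <
φ = 1, ψ = 3 ↦ 3  ≥
φ = 2, ψ = 0 ↦ 0  <
φ = 2, ψ = 1 ↦ 1  <
φ = 2, ψ = 2 ↦ 2  <
φ = 2, ψ = 3 ↦ 3  ≥
φ = 3, ψ = 0 ↦ 0  <
φ = 3, ψ = 1 ↦ 1  <
φ = 3, ψ = 2 ↦ 2  <
φ = 3, ψ = 3 ↦ 3  ≥
So 4 of the 16 assignments meet the threshold.

4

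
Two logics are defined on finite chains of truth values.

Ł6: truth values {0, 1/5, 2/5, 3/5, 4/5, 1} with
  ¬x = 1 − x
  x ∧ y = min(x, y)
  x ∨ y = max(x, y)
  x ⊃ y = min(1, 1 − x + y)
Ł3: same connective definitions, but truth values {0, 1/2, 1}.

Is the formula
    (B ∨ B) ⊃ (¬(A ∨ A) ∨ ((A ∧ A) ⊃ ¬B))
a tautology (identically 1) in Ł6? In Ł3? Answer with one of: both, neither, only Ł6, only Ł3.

neither

In Ł6: at A = 1/5, B = 1 the value is 4/5 — not a tautology.
In Ł3: at A = 1/2, B = 1 the value is 1/2 — not a tautology.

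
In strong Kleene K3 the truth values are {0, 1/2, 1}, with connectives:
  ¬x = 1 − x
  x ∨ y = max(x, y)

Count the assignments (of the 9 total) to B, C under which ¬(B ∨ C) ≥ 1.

B = 0, C = 0 ↦ 1  ≥
B = 0, C = 1/2 ↦ 1/2  <
B = 0, C = 1 ↦ 0  <
B = 1/2, C = 0 ↦ 1/2  <
B = 1/2, C = 1/2 ↦ 1/2  <
B = 1/2, C = 1 ↦ 0  <
B = 1, C = 0 ↦ 0  <
B = 1, C = 1/2 ↦ 0  <
B = 1, C = 1 ↦ 0  <
So 1 of the 9 assignments meets the threshold.

1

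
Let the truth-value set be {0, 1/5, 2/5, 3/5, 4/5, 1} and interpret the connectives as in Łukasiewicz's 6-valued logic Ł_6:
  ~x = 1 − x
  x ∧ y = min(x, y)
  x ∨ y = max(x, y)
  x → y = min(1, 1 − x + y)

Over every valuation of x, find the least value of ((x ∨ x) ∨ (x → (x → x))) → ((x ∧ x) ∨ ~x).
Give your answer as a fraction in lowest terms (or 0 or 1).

Take x = 2/5:
x ∨ x = 2/5 ∨ 2/5 = 2/5
x → x = 2/5 → 2/5 = 1
x → (x → x) = 2/5 → 1 = 1
(x ∨ x) ∨ (x → (x → x)) = 2/5 ∨ 1 = 1
x ∧ x = 2/5 ∧ 2/5 = 2/5
~x = ~2/5 = 3/5
(x ∧ x) ∨ ~x = 2/5 ∨ 3/5 = 3/5
((x ∨ x) ∨ (x → (x → x))) → ((x ∧ x) ∨ ~x) = 1 → 3/5 = 3/5
No assignment yields a value below 3/5, so this is the minimum.

3/5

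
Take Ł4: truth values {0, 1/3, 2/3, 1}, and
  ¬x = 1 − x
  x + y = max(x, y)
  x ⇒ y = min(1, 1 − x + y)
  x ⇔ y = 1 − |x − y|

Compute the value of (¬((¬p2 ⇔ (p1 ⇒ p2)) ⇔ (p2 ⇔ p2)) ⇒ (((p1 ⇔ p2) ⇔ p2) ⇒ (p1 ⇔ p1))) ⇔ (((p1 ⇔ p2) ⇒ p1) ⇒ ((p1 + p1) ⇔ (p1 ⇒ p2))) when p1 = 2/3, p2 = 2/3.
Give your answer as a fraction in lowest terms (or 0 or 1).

1

¬p2 = ¬2/3 = 1/3
p1 ⇒ p2 = 2/3 ⇒ 2/3 = 1
¬p2 ⇔ (p1 ⇒ p2) = 1/3 ⇔ 1 = 1/3
p2 ⇔ p2 = 2/3 ⇔ 2/3 = 1
(¬p2 ⇔ (p1 ⇒ p2)) ⇔ (p2 ⇔ p2) = 1/3 ⇔ 1 = 1/3
¬((¬p2 ⇔ (p1 ⇒ p2)) ⇔ (p2 ⇔ p2)) = ¬1/3 = 2/3
p1 ⇔ p2 = 2/3 ⇔ 2/3 = 1
(p1 ⇔ p2) ⇔ p2 = 1 ⇔ 2/3 = 2/3
p1 ⇔ p1 = 2/3 ⇔ 2/3 = 1
((p1 ⇔ p2) ⇔ p2) ⇒ (p1 ⇔ p1) = 2/3 ⇒ 1 = 1
¬((¬p2 ⇔ (p1 ⇒ p2)) ⇔ (p2 ⇔ p2)) ⇒ (((p1 ⇔ p2) ⇔ p2) ⇒ (p1 ⇔ p1)) = 2/3 ⇒ 1 = 1
p1 ⇔ p2 = 2/3 ⇔ 2/3 = 1
(p1 ⇔ p2) ⇒ p1 = 1 ⇒ 2/3 = 2/3
p1 + p1 = 2/3 + 2/3 = 2/3
p1 ⇒ p2 = 2/3 ⇒ 2/3 = 1
(p1 + p1) ⇔ (p1 ⇒ p2) = 2/3 ⇔ 1 = 2/3
((p1 ⇔ p2) ⇒ p1) ⇒ ((p1 + p1) ⇔ (p1 ⇒ p2)) = 2/3 ⇒ 2/3 = 1
(¬((¬p2 ⇔ (p1 ⇒ p2)) ⇔ (p2 ⇔ p2)) ⇒ (((p1 ⇔ p2) ⇔ p2) ⇒ (p1 ⇔ p1))) ⇔ (((p1 ⇔ p2) ⇒ p1) ⇒ ((p1 + p1) ⇔ (p1 ⇒ p2))) = 1 ⇔ 1 = 1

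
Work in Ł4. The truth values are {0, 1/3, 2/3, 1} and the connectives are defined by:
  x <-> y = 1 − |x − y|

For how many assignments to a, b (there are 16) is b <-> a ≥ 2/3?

a = 0, b = 0 ↦ 1  ≥
a = 0, b = 1/3 ↦ 2/3  ≥
a = 0, b = 2/3 ↦ 1/3  <
a = 0, b = 1 ↦ 0  <
a = 1/3, b = 0 ↦ 2/3  ≥
a = 1/3, b = 1/3 ↦ 1  ≥
a = 1/3, b = 2/3 ↦ 2/3  ≥
a = 1/3, b = 1 ↦ 1/3  <
a = 2/3, b = 0 ↦ 1/3  <
a = 2/3, b = 1/3 ↦ 2/3  ≥
a = 2/3, b = 2/3 ↦ 1  ≥
a = 2/3, b = 1 ↦ 2/3  ≥
a = 1, b = 0 ↦ 0  <
a = 1, b = 1/3 ↦ 1/3  <
a = 1, b = 2/3 ↦ 2/3  ≥
a = 1, b = 1 ↦ 1  ≥
So 10 of the 16 assignments meet the threshold.

10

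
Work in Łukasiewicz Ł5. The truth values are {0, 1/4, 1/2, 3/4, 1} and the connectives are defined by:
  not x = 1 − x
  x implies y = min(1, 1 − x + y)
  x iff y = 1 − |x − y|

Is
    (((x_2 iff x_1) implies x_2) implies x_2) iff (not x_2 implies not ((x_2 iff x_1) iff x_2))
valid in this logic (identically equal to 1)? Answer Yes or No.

No

Counterexample: take x_1 = 0, x_2 = 3/4.
x_2 iff x_1 = 3/4 iff 0 = 1/4
(x_2 iff x_1) implies x_2 = 1/4 implies 3/4 = 1
((x_2 iff x_1) implies x_2) implies x_2 = 1 implies 3/4 = 3/4
not x_2 = not 3/4 = 1/4
x_2 iff x_1 = 3/4 iff 0 = 1/4
(x_2 iff x_1) iff x_2 = 1/4 iff 3/4 = 1/2
not ((x_2 iff x_1) iff x_2) = not 1/2 = 1/2
not x_2 implies not ((x_2 iff x_1) iff x_2) = 1/4 implies 1/2 = 1
(((x_2 iff x_1) implies x_2) implies x_2) iff (not x_2 implies not ((x_2 iff x_1) iff x_2)) = 3/4 iff 1 = 3/4
This gives 3/4 ≠ 1.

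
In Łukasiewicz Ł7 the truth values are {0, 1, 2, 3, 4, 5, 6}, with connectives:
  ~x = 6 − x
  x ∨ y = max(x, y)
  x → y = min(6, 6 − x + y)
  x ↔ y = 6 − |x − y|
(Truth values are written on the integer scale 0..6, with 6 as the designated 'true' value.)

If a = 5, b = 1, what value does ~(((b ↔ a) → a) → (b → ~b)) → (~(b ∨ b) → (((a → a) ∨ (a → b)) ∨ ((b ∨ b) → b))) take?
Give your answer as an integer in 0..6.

b ↔ a = 1 ↔ 5 = 2
(b ↔ a) → a = 2 → 5 = 6
~b = ~1 = 5
b → ~b = 1 → 5 = 6
((b ↔ a) → a) → (b → ~b) = 6 → 6 = 6
~(((b ↔ a) → a) → (b → ~b)) = ~6 = 0
b ∨ b = 1 ∨ 1 = 1
~(b ∨ b) = ~1 = 5
a → a = 5 → 5 = 6
a → b = 5 → 1 = 2
(a → a) ∨ (a → b) = 6 ∨ 2 = 6
b ∨ b = 1 ∨ 1 = 1
(b ∨ b) → b = 1 → 1 = 6
((a → a) ∨ (a → b)) ∨ ((b ∨ b) → b) = 6 ∨ 6 = 6
~(b ∨ b) → (((a → a) ∨ (a → b)) ∨ ((b ∨ b) → b)) = 5 → 6 = 6
~(((b ↔ a) → a) → (b → ~b)) → (~(b ∨ b) → (((a → a) ∨ (a → b)) ∨ ((b ∨ b) → b))) = 0 → 6 = 6

6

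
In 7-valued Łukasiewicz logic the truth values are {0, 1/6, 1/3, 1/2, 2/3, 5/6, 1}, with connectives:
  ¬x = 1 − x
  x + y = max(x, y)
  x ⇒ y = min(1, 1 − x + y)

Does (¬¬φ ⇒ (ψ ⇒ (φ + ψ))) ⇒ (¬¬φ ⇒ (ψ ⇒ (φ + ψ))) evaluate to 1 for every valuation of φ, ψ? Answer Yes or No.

Yes

At φ = 2/3, ψ = 1/3, for instance:
¬φ = ¬2/3 = 1/3
¬¬φ = ¬1/3 = 2/3
φ + ψ = 2/3 + 1/3 = 2/3
ψ ⇒ (φ + ψ) = 1/3 ⇒ 2/3 = 1
¬¬φ ⇒ (ψ ⇒ (φ + ψ)) = 2/3 ⇒ 1 = 1
(¬¬φ ⇒ (ψ ⇒ (φ + ψ))) ⇒ (¬¬φ ⇒ (ψ ⇒ (φ + ψ))) = 1 ⇒ 1 = 1
and checking the remaining 48 assignments likewise gives ≥ 1 in every case.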